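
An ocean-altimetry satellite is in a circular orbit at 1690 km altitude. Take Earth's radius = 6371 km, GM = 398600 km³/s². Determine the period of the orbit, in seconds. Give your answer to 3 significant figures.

7200 seconds

Semi-major axis a = 6371 + 1690 = 8061 km. Period T = 2π√(a³/μ) = 2π√(8061³/398600) = 7202.7 s = 120.04 min.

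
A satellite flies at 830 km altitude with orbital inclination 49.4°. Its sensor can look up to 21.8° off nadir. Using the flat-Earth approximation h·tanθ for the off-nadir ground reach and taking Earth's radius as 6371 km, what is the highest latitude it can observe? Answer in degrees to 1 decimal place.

For a prograde orbit the ground track reaches latitude ±i = ±49.4°.
Sensor half-swath on the ground ≈ 830·tan(21.8°) = 332 km = 2.99° of latitude.
Maximum observable latitude ≈ 49.4 + 2.99 = 52.4°.

52.4°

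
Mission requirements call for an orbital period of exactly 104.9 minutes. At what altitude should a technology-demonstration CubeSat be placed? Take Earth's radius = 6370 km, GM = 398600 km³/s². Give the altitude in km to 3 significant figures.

998 km

T = 104.9 min = 6294.0 s.
From T = 2π√(a³/μ): a = (μ T²/4π²)^(1/3) = (398600 × 6294.0² / 4π²)^(1/3) = 7368 km.
Altitude h = a − R = 7368 − 6370 = 998 km.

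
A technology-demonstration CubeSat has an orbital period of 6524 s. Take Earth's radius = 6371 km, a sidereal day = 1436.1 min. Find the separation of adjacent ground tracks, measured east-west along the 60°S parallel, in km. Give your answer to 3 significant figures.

Node shift per orbit = (6524.0/86166) × 360° = 27.26°.
Equatorial spacing = 27.26 × 111.2 km/° = 3031 km.
At 60° latitude, spacing = 3031 × cos(60°) = 1515 km.

1520 km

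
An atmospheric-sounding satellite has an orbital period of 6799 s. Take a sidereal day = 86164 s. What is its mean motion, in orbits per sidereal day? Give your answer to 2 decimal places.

Orbits per sidereal day = 86164 / 6799.0 = 12.673.

12.67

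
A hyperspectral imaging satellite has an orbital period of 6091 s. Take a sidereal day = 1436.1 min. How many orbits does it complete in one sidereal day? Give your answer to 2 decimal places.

14.15

Orbits per sidereal day = 86166 / 6091.0 = 14.146.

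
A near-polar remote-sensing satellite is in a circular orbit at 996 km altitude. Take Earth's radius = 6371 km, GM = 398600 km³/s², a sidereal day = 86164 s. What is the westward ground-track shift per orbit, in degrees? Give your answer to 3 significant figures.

Semi-major axis a = 6371 + 996 = 7367 km. Period T = 2π√(a³/μ) = 2π√(7367³/398600) = 6292.8 s = 104.88 min.
During one orbit Earth rotates (6292.8 / 86164) × 360° = 26.29°.

26.3°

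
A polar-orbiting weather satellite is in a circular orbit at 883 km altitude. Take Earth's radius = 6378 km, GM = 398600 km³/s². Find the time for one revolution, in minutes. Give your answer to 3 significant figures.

103 min

Semi-major axis a = 6378 + 883 = 7261 km. Period T = 2π√(a³/μ) = 2π√(7261³/398600) = 6157.5 s = 102.63 min.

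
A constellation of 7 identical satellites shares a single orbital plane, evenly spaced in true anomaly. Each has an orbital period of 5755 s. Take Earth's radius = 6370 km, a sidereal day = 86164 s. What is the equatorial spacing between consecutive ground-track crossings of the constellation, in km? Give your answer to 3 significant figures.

Single-satellite node shift = (5755.0/86164) × 360° = 24.04°.
With 7 satellites evenly phased, successive equator crossings are 24.04/7 = 3.435° apart.
That is 3.435 × 111.2 = 382 km at the equator.

382 km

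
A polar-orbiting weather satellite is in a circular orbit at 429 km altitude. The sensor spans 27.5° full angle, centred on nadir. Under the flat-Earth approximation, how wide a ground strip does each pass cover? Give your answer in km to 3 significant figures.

Half-angle = 27.5°/2 = 13.75°.
Swath width ≈ 2h·tan(θ/2) = 2 × 429 × tan(13.75°) = 210.0 km.

210 km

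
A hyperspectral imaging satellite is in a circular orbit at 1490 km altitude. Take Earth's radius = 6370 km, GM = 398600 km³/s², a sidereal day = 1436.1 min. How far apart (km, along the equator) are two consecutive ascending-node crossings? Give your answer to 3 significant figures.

Semi-major axis a = 6370 + 1490 = 7860 km. Period T = 2π√(a³/μ) = 2π√(7860³/398600) = 6935.0 s = 115.58 min.
During one orbit Earth rotates (6935.0 / 86166) × 360° = 28.97°.
At the equator that is 28.97° × (2π·6370/360) km/° = 28.97 × 111.2 = 3221 km.

3220 km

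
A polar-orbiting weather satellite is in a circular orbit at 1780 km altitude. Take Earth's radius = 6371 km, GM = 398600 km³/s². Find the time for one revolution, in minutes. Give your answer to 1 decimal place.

Semi-major axis a = 6371 + 1780 = 8151 km. Period T = 2π√(a³/μ) = 2π√(8151³/398600) = 7323.6 s = 122.06 min.

122.1 min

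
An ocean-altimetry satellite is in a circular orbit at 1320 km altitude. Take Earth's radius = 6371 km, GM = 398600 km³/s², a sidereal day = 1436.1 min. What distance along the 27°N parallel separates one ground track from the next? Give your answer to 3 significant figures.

Semi-major axis a = 6371 + 1320 = 7691 km. Period T = 2π√(a³/μ) = 2π√(7691³/398600) = 6712.5 s = 111.88 min.
Node shift per orbit = (6712.5/86166) × 360° = 28.04°.
Equatorial spacing = 28.04 × 111.2 km/° = 3118 km.
At 27° latitude, spacing = 3118 × cos(27°) = 2779 km.

2780 km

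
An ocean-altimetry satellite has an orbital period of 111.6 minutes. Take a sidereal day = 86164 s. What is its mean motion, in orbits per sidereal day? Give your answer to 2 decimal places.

T = 111.6 min = 6696.0 s.
Orbits per sidereal day = 86164 / 6696.0 = 12.868.

12.87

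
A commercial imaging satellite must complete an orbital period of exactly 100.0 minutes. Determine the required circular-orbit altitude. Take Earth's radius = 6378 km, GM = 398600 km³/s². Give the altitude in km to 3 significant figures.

T = 100.0 min = 6000.0 s.
From T = 2π√(a³/μ): a = (μ T²/4π²)^(1/3) = (398600 × 6000.0² / 4π²)^(1/3) = 7137 km.
Altitude h = a − R = 7137 − 6378 = 759 km.

759 km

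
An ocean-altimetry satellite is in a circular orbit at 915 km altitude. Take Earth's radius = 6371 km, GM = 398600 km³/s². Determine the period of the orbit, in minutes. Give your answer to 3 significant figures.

Semi-major axis a = 6371 + 915 = 7286 km. Period T = 2π√(a³/μ) = 2π√(7286³/398600) = 6189.3 s = 103.16 min.

103 min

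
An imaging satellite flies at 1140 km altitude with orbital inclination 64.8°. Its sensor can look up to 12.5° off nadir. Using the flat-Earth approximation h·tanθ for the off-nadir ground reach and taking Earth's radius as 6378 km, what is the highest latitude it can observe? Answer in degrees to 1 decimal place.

67.1°

For a prograde orbit the ground track reaches latitude ±i = ±64.8°.
Sensor half-swath on the ground ≈ 1140·tan(12.5°) = 253 km = 2.27° of latitude.
Maximum observable latitude ≈ 64.8 + 2.27 = 67.1°.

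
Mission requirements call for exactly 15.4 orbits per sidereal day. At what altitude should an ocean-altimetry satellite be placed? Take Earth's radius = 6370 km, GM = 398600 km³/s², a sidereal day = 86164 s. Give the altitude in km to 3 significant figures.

442 km

Required period T = 86164 / 15.4 = 5595.1 s.
From T = 2π√(a³/μ): a = (μ T²/4π²)^(1/3) = (398600 × 5595.1² / 4π²)^(1/3) = 6812 km.
Altitude h = a − R = 6812 − 6370 = 442 km.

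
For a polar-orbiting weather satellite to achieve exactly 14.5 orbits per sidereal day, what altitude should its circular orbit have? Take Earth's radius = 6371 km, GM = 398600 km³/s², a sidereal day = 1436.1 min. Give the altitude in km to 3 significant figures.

Required period T = 86166 / 14.5 = 5942.5 s.
From T = 2π√(a³/μ): a = (μ T²/4π²)^(1/3) = (398600 × 5942.5² / 4π²)^(1/3) = 7091 km.
Altitude h = a − R = 7091 − 6371 = 720 km.

720 km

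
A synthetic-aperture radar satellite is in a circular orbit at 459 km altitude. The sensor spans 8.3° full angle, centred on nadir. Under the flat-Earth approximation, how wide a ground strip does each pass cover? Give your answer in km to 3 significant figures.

Half-angle = 8.3°/2 = 4.15°.
Swath width ≈ 2h·tan(θ/2) = 2 × 459 × tan(4.15°) = 66.6 km.

66.6 km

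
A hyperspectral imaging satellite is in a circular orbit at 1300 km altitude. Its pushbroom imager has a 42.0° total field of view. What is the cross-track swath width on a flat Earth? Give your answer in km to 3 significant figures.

998 km

Half-angle = 42.0°/2 = 21°.
Swath width ≈ 2h·tan(θ/2) = 2 × 1300 × tan(21°) = 998.0 km.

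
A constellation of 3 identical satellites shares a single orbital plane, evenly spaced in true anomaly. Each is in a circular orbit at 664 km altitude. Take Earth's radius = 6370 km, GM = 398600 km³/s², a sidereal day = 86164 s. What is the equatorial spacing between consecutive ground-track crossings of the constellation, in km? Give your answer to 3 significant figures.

Semi-major axis a = 6370 + 664 = 7034 km. Period T = 2π√(a³/μ) = 2π√(7034³/398600) = 5871.0 s = 97.85 min.
Single-satellite node shift = (5871.0/86164) × 360° = 24.53°.
With 3 satellites evenly phased, successive equator crossings are 24.53/3 = 8.177° apart.
That is 8.177 × 111.2 = 909 km at the equator.

909 km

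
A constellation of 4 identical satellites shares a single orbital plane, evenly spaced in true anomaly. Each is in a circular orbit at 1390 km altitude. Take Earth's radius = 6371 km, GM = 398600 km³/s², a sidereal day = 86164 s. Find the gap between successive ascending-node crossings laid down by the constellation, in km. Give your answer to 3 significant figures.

790 km

Semi-major axis a = 6371 + 1390 = 7761 km. Period T = 2π√(a³/μ) = 2π√(7761³/398600) = 6804.4 s = 113.41 min.
Single-satellite node shift = (6804.4/86164) × 360° = 28.43°.
With 4 satellites evenly phased, successive equator crossings are 28.43/4 = 7.107° apart.
That is 7.107 × 111.2 = 790 km at the equator.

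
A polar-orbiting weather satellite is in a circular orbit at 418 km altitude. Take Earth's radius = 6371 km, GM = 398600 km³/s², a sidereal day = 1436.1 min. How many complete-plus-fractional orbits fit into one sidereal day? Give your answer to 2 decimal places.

15.48

Semi-major axis a = 6371 + 418 = 6789 km. Period T = 2π√(a³/μ) = 2π√(6789³/398600) = 5567.0 s = 92.78 min.
Orbits per sidereal day = 86166 / 5567.0 = 15.478.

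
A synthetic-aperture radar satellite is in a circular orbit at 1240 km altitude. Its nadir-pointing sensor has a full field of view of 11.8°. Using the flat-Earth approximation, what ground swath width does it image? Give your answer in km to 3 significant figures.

256 km

Half-angle = 11.8°/2 = 5.9°.
Swath width ≈ 2h·tan(θ/2) = 2 × 1240 × tan(5.9°) = 256.3 km.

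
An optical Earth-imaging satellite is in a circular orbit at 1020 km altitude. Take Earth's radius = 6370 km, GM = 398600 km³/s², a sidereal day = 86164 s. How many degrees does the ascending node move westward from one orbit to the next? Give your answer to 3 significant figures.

Semi-major axis a = 6370 + 1020 = 7390 km. Period T = 2π√(a³/μ) = 2π√(7390³/398600) = 6322.3 s = 105.37 min.
During one orbit Earth rotates (6322.3 / 86164) × 360° = 26.42°.

26.4°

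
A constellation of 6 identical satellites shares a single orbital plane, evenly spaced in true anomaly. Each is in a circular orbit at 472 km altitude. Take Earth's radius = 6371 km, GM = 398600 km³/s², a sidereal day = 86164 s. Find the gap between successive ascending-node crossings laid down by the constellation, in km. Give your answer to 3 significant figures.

436 km

Semi-major axis a = 6371 + 472 = 6843 km. Period T = 2π√(a³/μ) = 2π√(6843³/398600) = 5633.5 s = 93.89 min.
Single-satellite node shift = (5633.5/86164) × 360° = 23.54°.
With 6 satellites evenly phased, successive equator crossings are 23.54/6 = 3.923° apart.
That is 3.923 × 111.2 = 436 km at the equator.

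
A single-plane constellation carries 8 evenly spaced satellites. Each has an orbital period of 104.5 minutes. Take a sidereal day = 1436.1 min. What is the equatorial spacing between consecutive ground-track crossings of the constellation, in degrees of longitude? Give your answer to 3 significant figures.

3.27°

T = 104.5 min = 6270.0 s.
Single-satellite node shift = (6270.0/86166) × 360° = 26.20°.
With 8 satellites evenly phased, successive equator crossings are 26.20/8 = 3.274° apart.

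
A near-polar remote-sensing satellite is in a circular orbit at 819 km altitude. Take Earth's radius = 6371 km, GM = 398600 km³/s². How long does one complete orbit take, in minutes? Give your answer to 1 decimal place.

Semi-major axis a = 6371 + 819 = 7190 km. Period T = 2π√(a³/μ) = 2π√(7190³/398600) = 6067.4 s = 101.12 min.

101.1 min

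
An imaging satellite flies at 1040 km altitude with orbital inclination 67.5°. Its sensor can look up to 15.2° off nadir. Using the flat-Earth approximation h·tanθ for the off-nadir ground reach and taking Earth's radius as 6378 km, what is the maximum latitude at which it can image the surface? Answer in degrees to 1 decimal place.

70.0°

For a prograde orbit the ground track reaches latitude ±i = ±67.5°.
Sensor half-swath on the ground ≈ 1040·tan(15.2°) = 283 km = 2.54° of latitude.
Maximum observable latitude ≈ 67.5 + 2.54 = 70.0°.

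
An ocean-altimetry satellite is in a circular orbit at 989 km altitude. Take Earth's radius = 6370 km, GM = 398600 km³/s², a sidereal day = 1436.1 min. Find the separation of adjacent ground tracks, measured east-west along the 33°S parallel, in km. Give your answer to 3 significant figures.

2450 km

Semi-major axis a = 6370 + 989 = 7359 km. Period T = 2π√(a³/μ) = 2π√(7359³/398600) = 6282.6 s = 104.71 min.
Node shift per orbit = (6282.6/86166) × 360° = 26.25°.
Equatorial spacing = 26.25 × 111.2 km/° = 2918 km.
At 33° latitude, spacing = 2918 × cos(33°) = 2447 km.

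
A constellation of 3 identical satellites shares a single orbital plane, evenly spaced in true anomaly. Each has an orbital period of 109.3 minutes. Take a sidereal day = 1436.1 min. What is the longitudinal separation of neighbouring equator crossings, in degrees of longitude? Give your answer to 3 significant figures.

9.13°

T = 109.3 min = 6558.0 s.
Single-satellite node shift = (6558.0/86166) × 360° = 27.40°.
With 3 satellites evenly phased, successive equator crossings are 27.40/3 = 9.133° apart.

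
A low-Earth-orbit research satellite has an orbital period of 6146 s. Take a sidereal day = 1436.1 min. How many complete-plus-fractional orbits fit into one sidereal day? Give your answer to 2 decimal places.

14.02

Orbits per sidereal day = 86166 / 6146.0 = 14.020.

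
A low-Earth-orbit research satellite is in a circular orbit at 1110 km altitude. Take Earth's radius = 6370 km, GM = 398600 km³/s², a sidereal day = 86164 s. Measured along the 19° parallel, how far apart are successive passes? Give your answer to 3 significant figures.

Semi-major axis a = 6370 + 1110 = 7480 km. Period T = 2π√(a³/μ) = 2π√(7480³/398600) = 6438.2 s = 107.30 min.
Node shift per orbit = (6438.2/86164) × 360° = 26.90°.
Equatorial spacing = 26.90 × 111.2 km/° = 2991 km.
At 19° latitude, spacing = 2991 × cos(19°) = 2828 km.

2830 km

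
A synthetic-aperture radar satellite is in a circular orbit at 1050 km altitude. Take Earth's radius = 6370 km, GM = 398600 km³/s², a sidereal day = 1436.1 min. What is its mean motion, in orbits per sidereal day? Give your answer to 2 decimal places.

13.55

Semi-major axis a = 6370 + 1050 = 7420 km. Period T = 2π√(a³/μ) = 2π√(7420³/398600) = 6360.9 s = 106.01 min.
Orbits per sidereal day = 86166 / 6360.9 = 13.546.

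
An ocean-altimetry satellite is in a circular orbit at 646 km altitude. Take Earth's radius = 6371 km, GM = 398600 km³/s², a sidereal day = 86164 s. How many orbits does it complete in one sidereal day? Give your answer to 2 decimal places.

Semi-major axis a = 6371 + 646 = 7017 km. Period T = 2π√(a³/μ) = 2π√(7017³/398600) = 5849.8 s = 97.50 min.
Orbits per sidereal day = 86164 / 5849.8 = 14.729.

14.73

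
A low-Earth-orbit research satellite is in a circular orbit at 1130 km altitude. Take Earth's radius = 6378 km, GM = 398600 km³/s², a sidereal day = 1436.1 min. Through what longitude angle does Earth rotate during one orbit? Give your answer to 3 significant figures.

Semi-major axis a = 6378 + 1130 = 7508 km. Period T = 2π√(a³/μ) = 2π√(7508³/398600) = 6474.4 s = 107.91 min.
During one orbit Earth rotates (6474.4 / 86166) × 360° = 27.05°.

27.0°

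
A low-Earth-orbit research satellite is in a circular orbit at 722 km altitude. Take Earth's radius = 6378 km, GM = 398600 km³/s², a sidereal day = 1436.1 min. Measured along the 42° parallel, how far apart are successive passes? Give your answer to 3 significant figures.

Semi-major axis a = 6378 + 722 = 7100 km. Period T = 2π√(a³/μ) = 2π√(7100³/398600) = 5953.9 s = 99.23 min.
Node shift per orbit = (5953.9/86166) × 360° = 24.88°.
Equatorial spacing = 24.88 × 111.3 km/° = 2769 km.
At 42° latitude, spacing = 2769 × cos(42°) = 2058 km.

2060 km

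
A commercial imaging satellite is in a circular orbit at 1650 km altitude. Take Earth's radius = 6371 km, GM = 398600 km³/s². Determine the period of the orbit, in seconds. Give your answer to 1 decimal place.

7149.1 seconds

Semi-major axis a = 6371 + 1650 = 8021 km. Period T = 2π√(a³/μ) = 2π√(8021³/398600) = 7149.1 s = 119.15 min.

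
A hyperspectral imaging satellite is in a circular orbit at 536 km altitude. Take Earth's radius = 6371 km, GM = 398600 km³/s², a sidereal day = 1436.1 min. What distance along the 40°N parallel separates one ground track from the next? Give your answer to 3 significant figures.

Semi-major axis a = 6371 + 536 = 6907 km. Period T = 2π√(a³/μ) = 2π√(6907³/398600) = 5712.8 s = 95.21 min.
Node shift per orbit = (5712.8/86166) × 360° = 23.87°.
Equatorial spacing = 23.87 × 111.2 km/° = 2654 km.
At 40° latitude, spacing = 2654 × cos(40°) = 2033 km.

2030 km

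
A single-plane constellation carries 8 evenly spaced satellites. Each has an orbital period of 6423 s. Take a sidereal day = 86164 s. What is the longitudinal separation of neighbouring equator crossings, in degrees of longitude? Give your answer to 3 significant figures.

3.35°

Single-satellite node shift = (6423.0/86164) × 360° = 26.84°.
With 8 satellites evenly phased, successive equator crossings are 26.84/8 = 3.354° apart.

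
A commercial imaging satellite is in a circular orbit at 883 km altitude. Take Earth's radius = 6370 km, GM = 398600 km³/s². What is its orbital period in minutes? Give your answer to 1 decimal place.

Semi-major axis a = 6370 + 883 = 7253 km. Period T = 2π√(a³/μ) = 2π√(7253³/398600) = 6147.3 s = 102.46 min.

102.5 min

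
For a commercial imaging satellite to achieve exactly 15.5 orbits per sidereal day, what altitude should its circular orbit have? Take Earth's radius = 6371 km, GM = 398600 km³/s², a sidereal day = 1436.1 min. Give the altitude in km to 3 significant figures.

Required period T = 86166 / 15.5 = 5559.1 s.
From T = 2π√(a³/μ): a = (μ T²/4π²)^(1/3) = (398600 × 5559.1² / 4π²)^(1/3) = 6783 km.
Altitude h = a − R = 6783 − 6371 = 412 km.

412 km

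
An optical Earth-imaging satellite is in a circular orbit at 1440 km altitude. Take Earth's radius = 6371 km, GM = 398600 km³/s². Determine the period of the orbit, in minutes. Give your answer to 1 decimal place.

114.5 min

Semi-major axis a = 6371 + 1440 = 7811 km. Period T = 2π√(a³/μ) = 2π√(7811³/398600) = 6870.2 s = 114.50 min.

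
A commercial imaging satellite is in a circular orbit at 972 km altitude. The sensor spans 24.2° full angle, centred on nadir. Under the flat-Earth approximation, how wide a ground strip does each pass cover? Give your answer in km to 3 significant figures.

417 km

Half-angle = 24.2°/2 = 12.1°.
Swath width ≈ 2h·tan(θ/2) = 2 × 972 × tan(12.1°) = 416.8 km.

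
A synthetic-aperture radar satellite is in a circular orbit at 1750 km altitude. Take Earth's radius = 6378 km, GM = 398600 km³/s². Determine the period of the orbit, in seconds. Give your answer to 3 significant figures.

Semi-major axis a = 6378 + 1750 = 8128 km. Period T = 2π√(a³/μ) = 2π√(8128³/398600) = 7292.7 s = 121.54 min.

7290 seconds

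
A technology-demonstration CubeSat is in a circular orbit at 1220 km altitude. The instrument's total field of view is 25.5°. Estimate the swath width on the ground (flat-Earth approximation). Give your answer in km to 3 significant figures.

Half-angle = 25.5°/2 = 12.75°.
Swath width ≈ 2h·tan(θ/2) = 2 × 1220 × tan(12.75°) = 552.1 km.

552 km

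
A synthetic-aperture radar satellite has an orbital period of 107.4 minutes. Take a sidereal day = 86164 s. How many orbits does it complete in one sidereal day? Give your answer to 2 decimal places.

T = 107.4 min = 6444.0 s.
Orbits per sidereal day = 86164 / 6444.0 = 13.371.

13.37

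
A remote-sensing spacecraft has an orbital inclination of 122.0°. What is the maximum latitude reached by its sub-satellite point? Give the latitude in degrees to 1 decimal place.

58.0°

Retrograde orbit: the ground track reaches ±(180° − i) = ±(180 − 122.0) = ±58.0°.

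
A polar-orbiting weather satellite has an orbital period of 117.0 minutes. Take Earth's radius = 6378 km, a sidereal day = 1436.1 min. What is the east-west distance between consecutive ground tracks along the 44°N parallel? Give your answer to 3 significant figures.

T = 117.0 min = 7020.0 s.
Node shift per orbit = (7020.0/86166) × 360° = 29.33°.
Equatorial spacing = 29.33 × 111.3 km/° = 3265 km.
At 44° latitude, spacing = 3265 × cos(44°) = 2349 km.

2350 km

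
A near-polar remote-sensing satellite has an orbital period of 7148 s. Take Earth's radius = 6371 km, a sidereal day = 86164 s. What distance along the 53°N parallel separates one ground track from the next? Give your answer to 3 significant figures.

2000 km

Node shift per orbit = (7148.0/86164) × 360° = 29.86°.
Equatorial spacing = 29.86 × 111.2 km/° = 3321 km.
At 53° latitude, spacing = 3321 × cos(53°) = 1999 km.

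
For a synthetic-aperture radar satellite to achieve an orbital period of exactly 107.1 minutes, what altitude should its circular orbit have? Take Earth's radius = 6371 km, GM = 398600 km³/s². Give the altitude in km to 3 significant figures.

T = 107.1 min = 6426.0 s.
From T = 2π√(a³/μ): a = (μ T²/4π²)^(1/3) = (398600 × 6426.0² / 4π²)^(1/3) = 7471 km.
Altitude h = a − R = 7471 − 6371 = 1100 km.

1100 km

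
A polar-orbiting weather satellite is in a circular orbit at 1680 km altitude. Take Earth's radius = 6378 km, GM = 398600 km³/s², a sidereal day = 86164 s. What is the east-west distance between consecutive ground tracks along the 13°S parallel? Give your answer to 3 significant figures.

Semi-major axis a = 6378 + 1680 = 8058 km. Period T = 2π√(a³/μ) = 2π√(8058³/398600) = 7198.7 s = 119.98 min.
Node shift per orbit = (7198.7/86164) × 360° = 30.08°.
Equatorial spacing = 30.08 × 111.3 km/° = 3348 km.
At 13° latitude, spacing = 3348 × cos(13°) = 3262 km.

3260 km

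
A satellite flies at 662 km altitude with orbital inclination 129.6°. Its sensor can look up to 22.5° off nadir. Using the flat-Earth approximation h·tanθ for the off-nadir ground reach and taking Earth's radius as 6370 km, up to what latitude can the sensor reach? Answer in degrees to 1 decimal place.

Retrograde orbit: the ground track reaches ±(180° − i) = ±(180 − 129.6) = ±50.4°.
Sensor half-swath on the ground ≈ 662·tan(22.5°) = 274 km = 2.47° of latitude.
Maximum observable latitude ≈ 50.4 + 2.47 = 52.9°.

52.9°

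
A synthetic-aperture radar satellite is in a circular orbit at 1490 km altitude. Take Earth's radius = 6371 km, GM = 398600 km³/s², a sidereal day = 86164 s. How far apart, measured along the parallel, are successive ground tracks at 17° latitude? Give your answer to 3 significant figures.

Semi-major axis a = 6371 + 1490 = 7861 km. Period T = 2π√(a³/μ) = 2π√(7861³/398600) = 6936.3 s = 115.61 min.
Node shift per orbit = (6936.3/86164) × 360° = 28.98°.
Equatorial spacing = 28.98 × 111.2 km/° = 3222 km.
At 17° latitude, spacing = 3222 × cos(17°) = 3082 km.

3080 km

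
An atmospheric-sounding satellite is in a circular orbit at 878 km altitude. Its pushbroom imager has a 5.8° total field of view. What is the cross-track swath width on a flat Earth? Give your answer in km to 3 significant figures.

Half-angle = 5.8°/2 = 2.9°.
Swath width ≈ 2h·tan(θ/2) = 2 × 878 × tan(2.9°) = 89.0 km.

89.0 km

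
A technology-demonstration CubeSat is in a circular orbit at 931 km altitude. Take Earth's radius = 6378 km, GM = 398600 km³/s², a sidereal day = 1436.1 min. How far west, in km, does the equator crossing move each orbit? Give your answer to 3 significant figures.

2890 km

Semi-major axis a = 6378 + 931 = 7309 km. Period T = 2π√(a³/μ) = 2π√(7309³/398600) = 6218.7 s = 103.64 min.
During one orbit Earth rotates (6218.7 / 86166) × 360° = 25.98°.
At the equator that is 25.98° × (2π·6378/360) km/° = 25.98 × 111.3 = 2892 km.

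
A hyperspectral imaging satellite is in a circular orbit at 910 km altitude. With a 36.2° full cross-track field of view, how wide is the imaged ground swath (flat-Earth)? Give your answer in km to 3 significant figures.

Half-angle = 36.2°/2 = 18.1°.
Swath width ≈ 2h·tan(θ/2) = 2 × 910 × tan(18.1°) = 594.9 km.

595 km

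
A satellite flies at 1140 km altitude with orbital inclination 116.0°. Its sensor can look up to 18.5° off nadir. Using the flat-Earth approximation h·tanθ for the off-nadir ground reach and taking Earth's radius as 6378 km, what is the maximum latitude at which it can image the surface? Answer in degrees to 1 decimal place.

67.4°

Retrograde orbit: the ground track reaches ±(180° − i) = ±(180 − 116.0) = ±64.0°.
Sensor half-swath on the ground ≈ 1140·tan(18.5°) = 381 km = 3.43° of latitude.
Maximum observable latitude ≈ 64.0 + 3.43 = 67.4°.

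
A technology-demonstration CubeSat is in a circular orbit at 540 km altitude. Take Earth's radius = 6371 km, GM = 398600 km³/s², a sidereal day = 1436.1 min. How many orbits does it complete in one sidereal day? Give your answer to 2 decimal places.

Semi-major axis a = 6371 + 540 = 6911 km. Period T = 2π√(a³/μ) = 2π√(6911³/398600) = 5717.7 s = 95.30 min.
Orbits per sidereal day = 86166 / 5717.7 = 15.070.

15.07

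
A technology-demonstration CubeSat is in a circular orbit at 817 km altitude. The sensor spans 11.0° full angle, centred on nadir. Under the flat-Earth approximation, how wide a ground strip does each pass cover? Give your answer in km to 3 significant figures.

157 km

Half-angle = 11.0°/2 = 5.5°.
Swath width ≈ 2h·tan(θ/2) = 2 × 817 × tan(5.5°) = 157.3 km.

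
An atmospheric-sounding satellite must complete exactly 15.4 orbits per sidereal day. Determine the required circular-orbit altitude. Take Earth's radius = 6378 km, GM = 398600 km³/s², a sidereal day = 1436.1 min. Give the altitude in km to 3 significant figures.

Required period T = 86166 / 15.4 = 5595.2 s.
From T = 2π√(a³/μ): a = (μ T²/4π²)^(1/3) = (398600 × 5595.2² / 4π²)^(1/3) = 6812 km.
Altitude h = a − R = 6812 − 6378 = 434 km.

434 km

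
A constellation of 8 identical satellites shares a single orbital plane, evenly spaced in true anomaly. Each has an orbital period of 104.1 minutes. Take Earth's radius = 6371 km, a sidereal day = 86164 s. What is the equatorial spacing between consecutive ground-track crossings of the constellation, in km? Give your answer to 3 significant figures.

T = 104.1 min = 6246.0 s.
Single-satellite node shift = (6246.0/86164) × 360° = 26.10°.
With 8 satellites evenly phased, successive equator crossings are 26.10/8 = 3.262° apart.
That is 3.262 × 111.2 = 363 km at the equator.

363 km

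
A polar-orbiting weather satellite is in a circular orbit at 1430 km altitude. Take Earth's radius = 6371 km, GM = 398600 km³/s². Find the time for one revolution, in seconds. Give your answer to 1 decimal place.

Semi-major axis a = 6371 + 1430 = 7801 km. Period T = 2π√(a³/μ) = 2π√(7801³/398600) = 6857.0 s = 114.28 min.

6857.0 seconds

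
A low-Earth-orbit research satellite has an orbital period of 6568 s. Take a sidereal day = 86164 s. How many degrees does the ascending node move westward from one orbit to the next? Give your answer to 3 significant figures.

During one orbit Earth rotates (6568.0 / 86164) × 360° = 27.44°.

27.4°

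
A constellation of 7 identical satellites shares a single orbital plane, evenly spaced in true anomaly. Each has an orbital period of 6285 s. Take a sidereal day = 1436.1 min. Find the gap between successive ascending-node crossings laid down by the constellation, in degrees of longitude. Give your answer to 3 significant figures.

Single-satellite node shift = (6285.0/86166) × 360° = 26.26°.
With 7 satellites evenly phased, successive equator crossings are 26.26/7 = 3.751° apart.

3.75°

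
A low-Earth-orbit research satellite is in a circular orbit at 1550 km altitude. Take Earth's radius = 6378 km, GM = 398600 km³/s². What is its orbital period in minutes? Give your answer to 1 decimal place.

Semi-major axis a = 6378 + 1550 = 7928 km. Period T = 2π√(a³/μ) = 2π√(7928³/398600) = 7025.2 s = 117.09 min.

117.1 min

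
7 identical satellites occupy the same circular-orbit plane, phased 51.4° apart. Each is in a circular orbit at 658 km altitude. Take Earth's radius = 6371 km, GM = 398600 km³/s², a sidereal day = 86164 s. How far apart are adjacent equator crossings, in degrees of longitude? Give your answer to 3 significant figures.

Semi-major axis a = 6371 + 658 = 7029 km. Period T = 2π√(a³/μ) = 2π√(7029³/398600) = 5864.8 s = 97.75 min.
Single-satellite node shift = (5864.8/86164) × 360° = 24.50°.
With 7 satellites evenly phased, successive equator crossings are 24.50/7 = 3.501° apart.

3.50°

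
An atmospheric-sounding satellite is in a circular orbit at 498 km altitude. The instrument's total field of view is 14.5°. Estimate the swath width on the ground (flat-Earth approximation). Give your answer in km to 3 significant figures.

127 km

Half-angle = 14.5°/2 = 7.25°.
Swath width ≈ 2h·tan(θ/2) = 2 × 498 × tan(7.25°) = 126.7 km.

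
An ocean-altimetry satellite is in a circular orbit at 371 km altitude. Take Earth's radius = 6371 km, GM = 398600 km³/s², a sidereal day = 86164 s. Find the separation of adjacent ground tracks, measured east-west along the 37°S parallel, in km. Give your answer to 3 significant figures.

2040 km

Semi-major axis a = 6371 + 371 = 6742 km. Period T = 2π√(a³/μ) = 2π√(6742³/398600) = 5509.3 s = 91.82 min.
Node shift per orbit = (5509.3/86164) × 360° = 23.02°.
Equatorial spacing = 23.02 × 111.2 km/° = 2560 km.
At 37° latitude, spacing = 2560 × cos(37°) = 2044 km.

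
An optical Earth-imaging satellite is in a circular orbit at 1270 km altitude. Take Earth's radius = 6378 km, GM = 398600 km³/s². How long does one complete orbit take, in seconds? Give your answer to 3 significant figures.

6660 seconds

Semi-major axis a = 6378 + 1270 = 7648 km. Period T = 2π√(a³/μ) = 2π√(7648³/398600) = 6656.3 s = 110.94 min.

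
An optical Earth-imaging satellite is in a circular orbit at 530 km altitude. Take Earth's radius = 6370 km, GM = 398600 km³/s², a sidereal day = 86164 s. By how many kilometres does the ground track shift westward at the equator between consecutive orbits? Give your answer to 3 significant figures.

Semi-major axis a = 6370 + 530 = 6900 km. Period T = 2π√(a³/μ) = 2π√(6900³/398600) = 5704.1 s = 95.07 min.
During one orbit Earth rotates (5704.1 / 86164) × 360° = 23.83°.
At the equator that is 23.83° × (2π·6370/360) km/° = 23.83 × 111.2 = 2650 km.

2650 km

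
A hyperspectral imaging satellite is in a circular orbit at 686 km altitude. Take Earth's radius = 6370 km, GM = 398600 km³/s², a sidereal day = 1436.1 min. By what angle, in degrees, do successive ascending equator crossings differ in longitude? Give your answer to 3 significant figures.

Semi-major axis a = 6370 + 686 = 7056 km. Period T = 2π√(a³/μ) = 2π√(7056³/398600) = 5898.6 s = 98.31 min.
During one orbit Earth rotates (5898.6 / 86166) × 360° = 24.64°.

24.6°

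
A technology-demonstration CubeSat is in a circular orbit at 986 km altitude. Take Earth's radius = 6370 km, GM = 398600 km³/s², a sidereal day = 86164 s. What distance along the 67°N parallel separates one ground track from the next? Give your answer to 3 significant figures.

Semi-major axis a = 6370 + 986 = 7356 km. Period T = 2π√(a³/μ) = 2π√(7356³/398600) = 6278.8 s = 104.65 min.
Node shift per orbit = (6278.8/86164) × 360° = 26.23°.
Equatorial spacing = 26.23 × 111.2 km/° = 2917 km.
At 67° latitude, spacing = 2917 × cos(67°) = 1140 km.

1140 km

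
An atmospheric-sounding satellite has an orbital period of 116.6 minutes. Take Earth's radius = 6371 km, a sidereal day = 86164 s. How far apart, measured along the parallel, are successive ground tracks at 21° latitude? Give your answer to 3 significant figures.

T = 116.6 min = 6996.0 s.
Node shift per orbit = (6996.0/86164) × 360° = 29.23°.
Equatorial spacing = 29.23 × 111.2 km/° = 3250 km.
At 21° latitude, spacing = 3250 × cos(21°) = 3034 km.

3030 km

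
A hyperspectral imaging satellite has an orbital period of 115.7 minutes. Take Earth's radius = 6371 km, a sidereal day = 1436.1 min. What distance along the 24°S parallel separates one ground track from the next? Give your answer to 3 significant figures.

2950 km

T = 115.7 min = 6942.0 s.
Node shift per orbit = (6942.0/86166) × 360° = 29.00°.
Equatorial spacing = 29.00 × 111.2 km/° = 3225 km.
At 24° latitude, spacing = 3225 × cos(24°) = 2946 km.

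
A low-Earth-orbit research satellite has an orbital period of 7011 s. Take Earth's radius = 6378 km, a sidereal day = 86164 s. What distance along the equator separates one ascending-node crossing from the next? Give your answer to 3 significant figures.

During one orbit Earth rotates (7011.0 / 86164) × 360° = 29.29°.
At the equator that is 29.29° × (2π·6378/360) km/° = 29.29 × 111.3 = 3261 km.

3260 km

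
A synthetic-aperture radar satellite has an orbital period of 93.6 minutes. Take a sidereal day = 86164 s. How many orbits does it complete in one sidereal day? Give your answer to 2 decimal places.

T = 93.6 min = 5616.0 s.
Orbits per sidereal day = 86164 / 5616.0 = 15.343.

15.34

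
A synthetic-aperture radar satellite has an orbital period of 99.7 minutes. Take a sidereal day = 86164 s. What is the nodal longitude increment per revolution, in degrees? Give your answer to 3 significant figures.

25.0°

T = 99.7 min = 5982.0 s.
During one orbit Earth rotates (5982.0 / 86164) × 360° = 24.99°.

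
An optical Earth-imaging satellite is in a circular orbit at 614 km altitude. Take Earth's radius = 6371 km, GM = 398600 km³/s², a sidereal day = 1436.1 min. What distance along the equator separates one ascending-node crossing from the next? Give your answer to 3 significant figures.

2700 km

Semi-major axis a = 6371 + 614 = 6985 km. Period T = 2π√(a³/μ) = 2π√(6985³/398600) = 5809.8 s = 96.83 min.
During one orbit Earth rotates (5809.8 / 86166) × 360° = 24.27°.
At the equator that is 24.27° × (2π·6371/360) km/° = 24.27 × 111.2 = 2699 km.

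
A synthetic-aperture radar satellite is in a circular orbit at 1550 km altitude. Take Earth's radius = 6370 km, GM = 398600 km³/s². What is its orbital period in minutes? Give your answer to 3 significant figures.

117 min

Semi-major axis a = 6370 + 1550 = 7920 km. Period T = 2π√(a³/μ) = 2π√(7920³/398600) = 7014.5 s = 116.91 min.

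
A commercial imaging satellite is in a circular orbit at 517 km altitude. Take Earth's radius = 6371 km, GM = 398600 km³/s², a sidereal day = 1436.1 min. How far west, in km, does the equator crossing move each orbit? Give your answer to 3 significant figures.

Semi-major axis a = 6371 + 517 = 6888 km. Period T = 2π√(a³/μ) = 2π√(6888³/398600) = 5689.2 s = 94.82 min.
During one orbit Earth rotates (5689.2 / 86166) × 360° = 23.77°.
At the equator that is 23.77° × (2π·6371/360) km/° = 23.77 × 111.2 = 2643 km.

2640 km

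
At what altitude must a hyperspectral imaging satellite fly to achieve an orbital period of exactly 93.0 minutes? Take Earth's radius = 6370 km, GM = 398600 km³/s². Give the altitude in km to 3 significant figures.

T = 93.0 min = 5580.0 s.
From T = 2π√(a³/μ): a = (μ T²/4π²)^(1/3) = (398600 × 5580.0² / 4π²)^(1/3) = 6800 km.
Altitude h = a − R = 6800 − 6370 = 430 km.

430 km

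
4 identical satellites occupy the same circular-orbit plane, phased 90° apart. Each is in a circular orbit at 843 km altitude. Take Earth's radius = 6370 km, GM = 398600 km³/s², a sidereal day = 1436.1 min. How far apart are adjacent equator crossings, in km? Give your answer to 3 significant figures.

708 km

Semi-major axis a = 6370 + 843 = 7213 km. Period T = 2π√(a³/μ) = 2π√(7213³/398600) = 6096.6 s = 101.61 min.
Single-satellite node shift = (6096.6/86166) × 360° = 25.47°.
With 4 satellites evenly phased, successive equator crossings are 25.47/4 = 6.368° apart.
That is 6.368 × 111.2 = 708 km at the equator.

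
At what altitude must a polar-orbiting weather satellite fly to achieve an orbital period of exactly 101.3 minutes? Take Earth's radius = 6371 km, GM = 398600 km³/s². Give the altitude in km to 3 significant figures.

T = 101.3 min = 6078.0 s.
From T = 2π√(a³/μ): a = (μ T²/4π²)^(1/3) = (398600 × 6078.0² / 4π²)^(1/3) = 7198 km.
Altitude h = a − R = 7198 − 6371 = 827 km.

827 km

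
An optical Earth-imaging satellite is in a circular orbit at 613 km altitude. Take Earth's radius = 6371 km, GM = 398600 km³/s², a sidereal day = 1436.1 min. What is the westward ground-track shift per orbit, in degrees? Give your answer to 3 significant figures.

Semi-major axis a = 6371 + 613 = 6984 km. Period T = 2π√(a³/μ) = 2π√(6984³/398600) = 5808.5 s = 96.81 min.
During one orbit Earth rotates (5808.5 / 86166) × 360° = 24.27°.

24.3°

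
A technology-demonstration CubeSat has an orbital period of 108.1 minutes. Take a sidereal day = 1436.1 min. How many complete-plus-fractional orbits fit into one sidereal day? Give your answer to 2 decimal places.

13.28

T = 108.1 min = 6486.0 s.
Orbits per sidereal day = 86166 / 6486.0 = 13.285.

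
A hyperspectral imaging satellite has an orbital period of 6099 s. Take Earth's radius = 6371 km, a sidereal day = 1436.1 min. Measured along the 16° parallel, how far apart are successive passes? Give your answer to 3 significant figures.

Node shift per orbit = (6099.0/86166) × 360° = 25.48°.
Equatorial spacing = 25.48 × 111.2 km/° = 2833 km.
At 16° latitude, spacing = 2833 × cos(16°) = 2724 km.

2720 km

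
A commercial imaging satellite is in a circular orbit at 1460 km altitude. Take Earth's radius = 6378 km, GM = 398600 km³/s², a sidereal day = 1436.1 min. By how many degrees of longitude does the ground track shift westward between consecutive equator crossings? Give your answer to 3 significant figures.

Semi-major axis a = 6378 + 1460 = 7838 km. Period T = 2π√(a³/μ) = 2π√(7838³/398600) = 6905.9 s = 115.10 min.
During one orbit Earth rotates (6905.9 / 86166) × 360° = 28.85°.

28.9°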